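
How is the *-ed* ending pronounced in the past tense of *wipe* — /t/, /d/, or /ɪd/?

The stem *wipe* ends in a voiceless consonant other than /t/.
The -ed suffix is realized as /ɪd/ after /t, d/; as /t/ after other voiceless consonants; and as /d/ after other voiced sounds.
So -ed on *wipe* is pronounced /t/.

/t/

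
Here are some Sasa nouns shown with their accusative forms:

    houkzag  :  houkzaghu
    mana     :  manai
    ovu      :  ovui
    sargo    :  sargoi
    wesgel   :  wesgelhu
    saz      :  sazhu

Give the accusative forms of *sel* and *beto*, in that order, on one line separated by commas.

Looking at the final sound of each stem: -hu when the stem ends in a consonant (*houkzag*, *wesgel*, *saz*); -i when the stem ends in a vowel (*mana*, *ovu*, *sargo*).
*sel*: final sound = /l/, a consonant → -hu → *selhu*.
The final sound of *beto* is /o/, which is a vowel, so the suffix is -i, giving *betoi*.

selhu, betoi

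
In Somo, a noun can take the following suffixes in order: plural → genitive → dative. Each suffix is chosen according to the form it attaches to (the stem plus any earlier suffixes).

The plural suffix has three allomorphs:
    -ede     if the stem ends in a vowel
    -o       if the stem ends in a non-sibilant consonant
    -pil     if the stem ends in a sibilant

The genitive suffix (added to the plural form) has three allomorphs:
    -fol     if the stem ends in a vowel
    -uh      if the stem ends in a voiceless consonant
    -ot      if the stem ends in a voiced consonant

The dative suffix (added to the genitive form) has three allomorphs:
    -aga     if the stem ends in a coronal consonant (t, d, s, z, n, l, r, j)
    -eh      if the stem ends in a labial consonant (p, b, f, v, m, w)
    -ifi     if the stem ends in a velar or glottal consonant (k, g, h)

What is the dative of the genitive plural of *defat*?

Since the final sound of *defat* is /t/ (a non-sibilant consonant), it takes -o, giving *defato*.
The plural form *defato* — final sound /o/ (a vowel) → -fol → *defatofol*.
Since the final consonant of the genitive form *defatofol* is /l/ (coronal), it takes -aga, giving *defatofolaga*.

defatofolaga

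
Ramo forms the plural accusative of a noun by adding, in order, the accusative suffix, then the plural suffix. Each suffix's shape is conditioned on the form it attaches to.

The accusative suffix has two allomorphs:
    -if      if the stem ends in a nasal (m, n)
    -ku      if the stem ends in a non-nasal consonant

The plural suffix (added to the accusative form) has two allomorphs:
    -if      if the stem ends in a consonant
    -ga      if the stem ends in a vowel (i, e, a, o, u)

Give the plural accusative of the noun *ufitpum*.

ufitpumifif

*ufitpum*: final consonant = /m/, a nasal → -if → *ufitpumif*.
The accusative form *ufitpumif* — final sound /f/ (a consonant) → -if → *ufitpumifif*.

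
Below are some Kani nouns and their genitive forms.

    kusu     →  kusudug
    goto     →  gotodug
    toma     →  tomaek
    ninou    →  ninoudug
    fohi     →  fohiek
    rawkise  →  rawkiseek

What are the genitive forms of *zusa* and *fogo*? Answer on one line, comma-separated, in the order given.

zusaek, fogodug

The suffix is conditioned by the last vowel: -dug when the last vowel of the stem is a rounded vowel (*kusu*, *goto*, *ninou*); -ek when the last vowel of the stem is an unrounded vowel (*toma*, *fohi*, *rawkise*).
*zusa*: last vowel = /a/, an unrounded vowel → -ek → *zusaek*.
*fogo*: last vowel = /o/, a rounded vowel → -dug → *fogodug*.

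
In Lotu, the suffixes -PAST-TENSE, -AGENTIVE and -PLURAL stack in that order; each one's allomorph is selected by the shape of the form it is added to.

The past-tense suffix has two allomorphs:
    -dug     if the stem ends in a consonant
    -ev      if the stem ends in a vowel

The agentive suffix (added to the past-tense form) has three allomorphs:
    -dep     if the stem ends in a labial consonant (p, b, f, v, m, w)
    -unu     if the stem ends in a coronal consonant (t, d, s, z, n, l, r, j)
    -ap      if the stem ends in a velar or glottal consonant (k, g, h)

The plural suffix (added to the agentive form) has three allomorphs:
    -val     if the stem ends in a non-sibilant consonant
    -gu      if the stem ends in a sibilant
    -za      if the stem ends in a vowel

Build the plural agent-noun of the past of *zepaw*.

zepawdugapval

Since the final sound of *zepaw* is /w/ (a consonant), it takes -dug, giving *zepawdug*.
Since the final consonant of the past-tense form *zepawdug* is /g/ (velar/glottal), it takes -ap, giving *zepawdugap*.
The final sound of the agentive form *zepawdugap* is /p/, which is a non-sibilant consonant, so the plural suffix is -val, giving *zepawdugapval*.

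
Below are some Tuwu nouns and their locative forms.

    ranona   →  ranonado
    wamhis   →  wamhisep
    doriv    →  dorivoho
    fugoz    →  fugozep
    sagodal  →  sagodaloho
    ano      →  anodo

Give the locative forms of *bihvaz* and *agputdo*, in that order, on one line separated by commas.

The suffix is conditioned by the final sound: -ep when the stem ends in a sibilant (*wamhis*, *fugoz*); -oho when the stem ends in a non-sibilant consonant (*doriv*, *sagodal*); -do when the stem ends in a vowel (*ranona*, *ano*).
The final sound of *bihvaz* is /z/, which is a sibilant, so the suffix is -ep, giving *bihvazep*.
*agputdo* — final sound /o/ (a vowel) → -do → *agputdodo*.

bihvazep, agputdodo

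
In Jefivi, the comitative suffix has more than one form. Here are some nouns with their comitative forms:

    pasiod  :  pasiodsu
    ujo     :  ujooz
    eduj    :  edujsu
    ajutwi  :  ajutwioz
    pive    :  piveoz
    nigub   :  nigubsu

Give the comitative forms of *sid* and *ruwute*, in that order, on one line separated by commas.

sidsu, ruwuteoz

Looking at the final sound of each stem: -su when the stem ends in a consonant (*pasiod*, *eduj*, *nigub*); -oz when the stem ends in a vowel (*ujo*, *ajutwi*, *pive*).
*sid*: final sound = /d/, a consonant → -su → *sidsu*.
*ruwute*: final sound = /e/, a vowel → -oz → *ruwuteoz*.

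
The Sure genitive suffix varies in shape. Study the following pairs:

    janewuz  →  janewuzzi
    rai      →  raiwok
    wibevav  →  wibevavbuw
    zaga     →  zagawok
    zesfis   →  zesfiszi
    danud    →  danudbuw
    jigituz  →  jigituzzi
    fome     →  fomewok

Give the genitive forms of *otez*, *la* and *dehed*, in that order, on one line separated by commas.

otezzi, lawok, dehedbuw

Looking at the final sound of each stem: -zi when the stem ends in a sibilant (*janewuz*, *zesfis*, *jigituz*); -buw when the stem ends in a non-sibilant consonant (*wibevav*, *danud*); -wok when the stem ends in a vowel (*rai*, *zaga*, *fome*).
*otez* — final sound /z/ (a sibilant) → -zi → *otezzi*.
*la*: final sound = /a/, a vowel → -wok → *lawok*.
Since the final sound of *dehed* is /d/ (a non-sibilant consonant), it takes -buw, giving *dehedbuw*.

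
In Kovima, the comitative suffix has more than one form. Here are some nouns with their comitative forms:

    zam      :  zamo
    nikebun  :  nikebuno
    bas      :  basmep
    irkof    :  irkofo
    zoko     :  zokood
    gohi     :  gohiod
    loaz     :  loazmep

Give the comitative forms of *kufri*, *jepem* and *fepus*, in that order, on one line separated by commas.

kufriod, jepemo, fepusmep

The suffix is conditioned by the final sound: -mep when the stem ends in a sibilant (*bas*, *loaz*); -o when the stem ends in a non-sibilant consonant (*zam*, *nikebun*, *irkof*); -od when the stem ends in a vowel (*zoko*, *gohi*).
The final sound of *kufri* is /i/, which is a vowel, so the suffix is -od, giving *kufriod*.
Since the final sound of *jepem* is /m/ (a non-sibilant consonant), it takes -o, giving *jepemo*.
The final sound of *fepus* is /s/, which is a sibilant, so the suffix is -mep, giving *fepusmep*.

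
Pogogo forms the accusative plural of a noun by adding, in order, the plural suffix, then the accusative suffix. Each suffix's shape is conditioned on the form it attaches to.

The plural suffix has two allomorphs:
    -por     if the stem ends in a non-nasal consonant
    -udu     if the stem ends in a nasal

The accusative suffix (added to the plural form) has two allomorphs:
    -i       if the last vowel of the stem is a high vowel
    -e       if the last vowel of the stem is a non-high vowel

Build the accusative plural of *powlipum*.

Since the final consonant of *powlipum* is /m/ (a nasal), it takes -udu, giving *powlipumudu*.
Since the last vowel of the plural form *powlipumudu* is /u/ (a high vowel), it takes -i, giving *powlipumudui*.

powlipumudui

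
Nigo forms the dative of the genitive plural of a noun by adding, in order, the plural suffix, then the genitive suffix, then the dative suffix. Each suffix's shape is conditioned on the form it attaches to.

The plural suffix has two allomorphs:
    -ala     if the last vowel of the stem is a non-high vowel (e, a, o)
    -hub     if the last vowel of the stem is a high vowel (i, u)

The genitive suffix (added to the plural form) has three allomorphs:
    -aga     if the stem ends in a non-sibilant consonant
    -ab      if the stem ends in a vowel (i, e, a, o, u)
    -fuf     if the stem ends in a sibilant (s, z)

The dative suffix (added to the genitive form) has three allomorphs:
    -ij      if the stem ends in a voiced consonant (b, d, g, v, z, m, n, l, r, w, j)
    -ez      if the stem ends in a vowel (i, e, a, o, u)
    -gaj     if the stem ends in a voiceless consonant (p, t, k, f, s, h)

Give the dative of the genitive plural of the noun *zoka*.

*zoka*: last vowel = /a/, a non-high vowel → -ala → *zokaala*.
The final sound of the plural form *zokaala* is /a/, which is a vowel, so the genitive suffix is -ab, giving *zokaalaab*.
The final sound of the genitive form *zokaalaab* is /b/, which is a voiced consonant, so the dative suffix is -ij, giving *zokaalaabij*.

zokaalaabij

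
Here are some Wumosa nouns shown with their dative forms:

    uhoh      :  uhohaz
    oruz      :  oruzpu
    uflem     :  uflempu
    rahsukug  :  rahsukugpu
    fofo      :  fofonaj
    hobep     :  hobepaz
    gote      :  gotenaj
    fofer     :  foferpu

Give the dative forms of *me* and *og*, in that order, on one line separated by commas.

menaj, ogpu

The suffix is conditioned by the final sound: -az when the stem ends in a voiceless consonant (*uhoh*, *hobep*); -pu when the stem ends in a voiced consonant (*oruz*, *uflem*, *rahsukug*, *fofer*); -naj when the stem ends in a vowel (*fofo*, *gote*).
The final sound of *me* is /e/, which is a vowel, so the suffix is -naj, giving *menaj*.
Since the final sound of *og* is /g/ (a voiced consonant), it takes -pu, giving *ogpu*.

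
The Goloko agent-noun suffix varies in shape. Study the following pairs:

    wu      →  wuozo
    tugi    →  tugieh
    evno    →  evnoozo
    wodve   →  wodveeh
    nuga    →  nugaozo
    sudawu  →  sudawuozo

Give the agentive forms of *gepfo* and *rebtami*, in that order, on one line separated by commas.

The alternation tracks the last vowel of the stem — -eh when the last vowel of the stem is a front vowel (*tugi*, *wodve*); -ozo when the last vowel of the stem is a back vowel (*wu*, *evno*, *nuga*, *sudawu*).
*gepfo*: last vowel = /o/, a back vowel → -ozo → *gepfoozo*.
*rebtami* — last vowel /i/ (a front vowel) → -eh → *rebtamieh*.

gepfoozo, rebtamieh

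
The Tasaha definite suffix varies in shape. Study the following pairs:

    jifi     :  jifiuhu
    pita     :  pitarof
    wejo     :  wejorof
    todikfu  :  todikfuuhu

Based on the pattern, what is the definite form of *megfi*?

The pattern is height harmony: -uhu when the last vowel of the stem is a high vowel (*jifi*, *todikfu*); -rof when the last vowel of the stem is a non-high vowel (*pita*, *wejo*).
Since the last vowel of *megfi* is /i/ (a high vowel), it takes -uhu, giving *megfiuhu*.

megfiuhu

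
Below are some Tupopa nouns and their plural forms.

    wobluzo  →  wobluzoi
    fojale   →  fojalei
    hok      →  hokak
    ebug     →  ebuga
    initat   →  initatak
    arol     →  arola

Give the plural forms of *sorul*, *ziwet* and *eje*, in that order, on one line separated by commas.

sorula, ziwetak, ejei

The pattern is voicing of the final sound: -ak when the stem ends in a voiceless consonant (*hok*, *initat*); -a when the stem ends in a voiced consonant (*ebug*, *arol*); -i when the stem ends in a vowel (*wobluzo*, *fojale*).
Since the final sound of *sorul* is /l/ (a voiced consonant), it takes -a, giving *sorula*.
Since the final sound of *ziwet* is /t/ (a voiceless consonant), it takes -ak, giving *ziwetak*.
Since the final sound of *eje* is /e/ (a vowel), it takes -i, giving *ejei*.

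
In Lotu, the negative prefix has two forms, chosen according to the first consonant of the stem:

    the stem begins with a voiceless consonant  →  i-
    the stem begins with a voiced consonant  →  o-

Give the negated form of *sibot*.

isibot

*sibot*: first consonant = /s/, voiceless → i- → *isibot*.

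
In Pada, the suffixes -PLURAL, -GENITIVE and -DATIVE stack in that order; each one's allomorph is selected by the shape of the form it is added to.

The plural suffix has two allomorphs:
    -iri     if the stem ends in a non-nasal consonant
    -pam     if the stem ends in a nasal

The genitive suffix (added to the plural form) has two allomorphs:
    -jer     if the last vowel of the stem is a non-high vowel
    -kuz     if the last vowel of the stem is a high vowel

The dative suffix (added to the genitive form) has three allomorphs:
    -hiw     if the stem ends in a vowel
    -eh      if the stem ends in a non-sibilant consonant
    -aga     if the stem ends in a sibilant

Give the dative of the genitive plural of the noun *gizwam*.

gizwampamjereh

*gizwam*: final consonant = /m/, a nasal → -pam → *gizwampam*.
Since the last vowel of the plural form *gizwampam* is /a/ (a non-high vowel), it takes -jer, giving *gizwampamjer*.
Since the final sound of the genitive form *gizwampamjer* is /r/ (a non-sibilant consonant), it takes -eh, giving *gizwampamjereh*.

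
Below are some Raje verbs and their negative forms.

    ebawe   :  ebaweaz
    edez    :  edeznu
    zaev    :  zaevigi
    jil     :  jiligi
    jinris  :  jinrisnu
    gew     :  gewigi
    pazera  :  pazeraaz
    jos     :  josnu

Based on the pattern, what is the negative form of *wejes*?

The pattern is sibilance of the final sound: -nu when the stem ends in a sibilant (*edez*, *jinris*, *jos*); -igi when the stem ends in a non-sibilant consonant (*zaev*, *jil*, *gew*); -az when the stem ends in a vowel (*ebawe*, *pazera*).
*wejes* — final sound /s/ (a sibilant) → -nu → *wejesnu*.

wejesnu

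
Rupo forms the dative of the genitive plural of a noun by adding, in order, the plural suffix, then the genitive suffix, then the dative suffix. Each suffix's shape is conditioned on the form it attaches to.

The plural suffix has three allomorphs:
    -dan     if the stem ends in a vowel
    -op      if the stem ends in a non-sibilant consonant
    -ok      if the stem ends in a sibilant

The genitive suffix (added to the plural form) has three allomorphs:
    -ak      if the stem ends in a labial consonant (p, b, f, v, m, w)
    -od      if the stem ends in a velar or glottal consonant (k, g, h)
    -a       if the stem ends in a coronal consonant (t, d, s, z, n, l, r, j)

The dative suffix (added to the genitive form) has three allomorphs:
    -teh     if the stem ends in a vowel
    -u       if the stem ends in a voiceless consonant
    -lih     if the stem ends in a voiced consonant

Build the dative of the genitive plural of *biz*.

bizokodlih

*biz*: final sound = /z/, a sibilant → -ok → *bizok*.
The plural form *bizok* — final consonant /k/ (velar/glottal) → -od → *bizokod*.
Since the final sound of the genitive form *bizokod* is /d/ (a voiced consonant), it takes -lih, giving *bizokodlih*.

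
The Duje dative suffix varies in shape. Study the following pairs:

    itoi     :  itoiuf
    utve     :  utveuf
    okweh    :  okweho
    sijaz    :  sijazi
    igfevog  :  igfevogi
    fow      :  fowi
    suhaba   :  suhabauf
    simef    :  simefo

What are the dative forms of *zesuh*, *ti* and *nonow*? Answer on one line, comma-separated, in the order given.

zesuho, tiuf, nonowi

The alternation tracks the final sound of the stem — -o when the stem ends in a voiceless consonant (*okweh*, *simef*); -i when the stem ends in a voiced consonant (*sijaz*, *igfevog*, *fow*); -uf when the stem ends in a vowel (*itoi*, *utve*, *suhaba*).
The final sound of *zesuh* is /h/, which is a voiceless consonant, so the suffix is -o, giving *zesuho*.
Since the final sound of *ti* is /i/ (a vowel), it takes -uf, giving *tiuf*.
Since the final sound of *nonow* is /w/ (a voiced consonant), it takes -i, giving *nonowi*.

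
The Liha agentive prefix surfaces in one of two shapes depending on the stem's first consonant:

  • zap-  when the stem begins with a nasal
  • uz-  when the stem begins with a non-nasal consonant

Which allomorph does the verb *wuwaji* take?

uz-

Since the first consonant of *wuwaji* is /w/ (non-nasal), it takes uz-.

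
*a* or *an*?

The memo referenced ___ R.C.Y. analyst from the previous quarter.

an

The indefinite article is chosen by the initial *sound* of the following word, not its spelling.
The initialism *R.C.Y.* is read letter by letter; the first letter, R, is pronounced /ɑr/, which begins with a vowel sound.
So the article is *an*: The memo referenced an R.C.Y. analyst from the previous quarter.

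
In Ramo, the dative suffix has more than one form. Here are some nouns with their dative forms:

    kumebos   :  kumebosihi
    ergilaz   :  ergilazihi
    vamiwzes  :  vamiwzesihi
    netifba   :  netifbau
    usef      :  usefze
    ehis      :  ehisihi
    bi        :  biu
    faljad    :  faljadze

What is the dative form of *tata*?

tatau

The alternation tracks the final sound of the stem — -ihi when the stem ends in a sibilant (*kumebos*, *ergilaz*, *vamiwzes*, *ehis*); -ze when the stem ends in a non-sibilant consonant (*usef*, *faljad*); -u when the stem ends in a vowel (*netifba*, *bi*).
The final sound of *tata* is /a/, which is a vowel, so the suffix is -u, giving *tatau*.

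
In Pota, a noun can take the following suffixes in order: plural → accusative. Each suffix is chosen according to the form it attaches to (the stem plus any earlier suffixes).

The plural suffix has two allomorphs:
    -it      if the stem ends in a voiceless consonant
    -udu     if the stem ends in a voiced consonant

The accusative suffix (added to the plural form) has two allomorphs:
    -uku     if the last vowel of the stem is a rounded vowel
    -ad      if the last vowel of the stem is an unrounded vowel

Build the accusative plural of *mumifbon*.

mumifbonuduuku

The final consonant of *mumifbon* is /n/, which is voiced, so the plural suffix is -udu, giving *mumifbonudu*.
Since the last vowel of the plural form *mumifbonudu* is /u/ (a rounded vowel), it takes -uku, giving *mumifbonuduuku*.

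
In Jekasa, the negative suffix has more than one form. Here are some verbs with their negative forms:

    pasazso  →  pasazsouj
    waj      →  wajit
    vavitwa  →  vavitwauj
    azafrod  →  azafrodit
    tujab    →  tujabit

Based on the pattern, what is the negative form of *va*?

vauj

The pattern is consonant vs. vowel: -it when the stem ends in a consonant (*waj*, *azafrod*, *tujab*); -uj when the stem ends in a vowel (*pasazso*, *vavitwa*).
Since the final sound of *va* is /a/ (a vowel), it takes -uj, giving *vauj*.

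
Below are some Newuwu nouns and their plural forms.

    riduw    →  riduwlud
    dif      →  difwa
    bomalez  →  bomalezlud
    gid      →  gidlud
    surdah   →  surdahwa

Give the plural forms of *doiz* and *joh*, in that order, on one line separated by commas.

doizlud, johwa

The alternation tracks the final consonant of the stem — -wa when the stem ends in a voiceless consonant (*dif*, *surdah*); -lud when the stem ends in a voiced consonant (*riduw*, *bomalez*, *gid*).
*doiz*: final consonant = /z/, voiced → -lud → *doizlud*.
*joh*: final consonant = /h/, voiceless → -wa → *johwa*.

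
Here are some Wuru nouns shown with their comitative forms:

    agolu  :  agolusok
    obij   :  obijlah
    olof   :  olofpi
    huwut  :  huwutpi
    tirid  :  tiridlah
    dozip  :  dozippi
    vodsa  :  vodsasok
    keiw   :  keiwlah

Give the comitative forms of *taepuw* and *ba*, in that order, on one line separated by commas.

taepuwlah, basok

The alternation tracks the final sound of the stem — -pi when the stem ends in a voiceless consonant (*olof*, *huwut*, *dozip*); -lah when the stem ends in a voiced consonant (*obij*, *tirid*, *keiw*); -sok when the stem ends in a vowel (*agolu*, *vodsa*).
*taepuw* — final sound /w/ (a voiced consonant) → -lah → *taepuwlah*.
The final sound of *ba* is /a/, which is a vowel, so the suffix is -sok, giving *basok*.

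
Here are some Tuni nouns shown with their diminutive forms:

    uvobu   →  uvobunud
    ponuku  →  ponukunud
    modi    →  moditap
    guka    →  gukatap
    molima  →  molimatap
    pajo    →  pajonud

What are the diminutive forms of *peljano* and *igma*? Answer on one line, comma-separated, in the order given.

The pattern is rounding harmony: -nud when the last vowel of the stem is a rounded vowel (*uvobu*, *ponuku*, *pajo*); -tap when the last vowel of the stem is an unrounded vowel (*modi*, *guka*, *molima*).
*peljano*: last vowel = /o/, a rounded vowel → -nud → *peljanonud*.
*igma* — last vowel /a/ (an unrounded vowel) → -tap → *igmatap*.

peljanonud, igmatap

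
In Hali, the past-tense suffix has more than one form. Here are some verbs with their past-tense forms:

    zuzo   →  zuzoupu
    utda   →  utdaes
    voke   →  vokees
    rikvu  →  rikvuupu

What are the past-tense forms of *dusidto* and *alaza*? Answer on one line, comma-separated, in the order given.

The alternation tracks the last vowel of the stem — -upu when the last vowel of the stem is a rounded vowel (*zuzo*, *rikvu*); -es when the last vowel of the stem is an unrounded vowel (*utda*, *voke*).
*dusidto*: last vowel = /o/, a rounded vowel → -upu → *dusidtoupu*.
*alaza* — last vowel /a/ (an unrounded vowel) → -es → *alazaes*.

dusidtoupu, alazaes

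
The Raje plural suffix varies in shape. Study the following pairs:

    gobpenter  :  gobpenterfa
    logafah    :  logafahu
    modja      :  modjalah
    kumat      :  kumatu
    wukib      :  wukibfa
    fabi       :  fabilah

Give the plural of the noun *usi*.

The alternation tracks the final sound of the stem — -u when the stem ends in a voiceless consonant (*logafah*, *kumat*); -fa when the stem ends in a voiced consonant (*gobpenter*, *wukib*); -lah when the stem ends in a vowel (*modja*, *fabi*).
The final sound of *usi* is /i/, which is a vowel, so the suffix is -lah, giving *usilah*.

usilah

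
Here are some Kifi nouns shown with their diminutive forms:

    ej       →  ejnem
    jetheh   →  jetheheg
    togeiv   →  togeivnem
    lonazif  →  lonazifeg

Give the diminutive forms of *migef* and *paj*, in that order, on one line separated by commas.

migefeg, pajnem

Looking at the final consonant of each stem: -eg when the stem ends in a voiceless consonant (*jetheh*, *lonazif*); -nem when the stem ends in a voiced consonant (*ej*, *togeiv*).
*migef*: final consonant = /f/, voiceless → -eg → *migefeg*.
*paj*: final consonant = /j/, voiced → -nem → *pajnem*.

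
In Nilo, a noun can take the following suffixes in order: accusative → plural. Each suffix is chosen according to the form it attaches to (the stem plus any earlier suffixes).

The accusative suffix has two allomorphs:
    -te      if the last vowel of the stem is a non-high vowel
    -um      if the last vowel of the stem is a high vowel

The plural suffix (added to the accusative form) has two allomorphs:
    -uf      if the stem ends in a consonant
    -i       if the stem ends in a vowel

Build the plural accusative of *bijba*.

bijbatei

The last vowel of *bijba* is /a/, which is a non-high vowel, so the accusative suffix is -te, giving *bijbate*.
Since the final sound of the accusative form *bijbate* is /e/ (a vowel), it takes -i, giving *bijbatei*.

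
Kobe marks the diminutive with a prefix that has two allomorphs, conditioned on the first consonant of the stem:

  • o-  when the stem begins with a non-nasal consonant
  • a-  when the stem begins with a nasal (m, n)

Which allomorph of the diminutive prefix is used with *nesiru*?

a-

*nesiru*: first consonant = /n/, a nasal → a-.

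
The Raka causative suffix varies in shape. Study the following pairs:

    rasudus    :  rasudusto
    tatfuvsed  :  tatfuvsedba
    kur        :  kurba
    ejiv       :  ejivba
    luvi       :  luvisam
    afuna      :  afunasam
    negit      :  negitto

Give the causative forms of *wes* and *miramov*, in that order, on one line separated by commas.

The alternation tracks the final sound of the stem — -to when the stem ends in a voiceless consonant (*rasudus*, *negit*); -ba when the stem ends in a voiced consonant (*tatfuvsed*, *kur*, *ejiv*); -sam when the stem ends in a vowel (*luvi*, *afuna*).
The final sound of *wes* is /s/, which is a voiceless consonant, so the suffix is -to, giving *westo*.
*miramov*: final sound = /v/, a voiced consonant → -ba → *miramovba*.

westo, miramovba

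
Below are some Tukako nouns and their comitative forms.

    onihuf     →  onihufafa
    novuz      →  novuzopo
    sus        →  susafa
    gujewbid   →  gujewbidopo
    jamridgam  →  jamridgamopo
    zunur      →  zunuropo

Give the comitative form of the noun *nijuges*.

nijugesafa

The suffix is conditioned by the final consonant: -afa when the stem ends in a voiceless consonant (*onihuf*, *sus*); -opo when the stem ends in a voiced consonant (*novuz*, *gujewbid*, *jamridgam*, *zunur*).
Since the final consonant of *nijuges* is /s/ (voiceless), it takes -afa, giving *nijugesafa*.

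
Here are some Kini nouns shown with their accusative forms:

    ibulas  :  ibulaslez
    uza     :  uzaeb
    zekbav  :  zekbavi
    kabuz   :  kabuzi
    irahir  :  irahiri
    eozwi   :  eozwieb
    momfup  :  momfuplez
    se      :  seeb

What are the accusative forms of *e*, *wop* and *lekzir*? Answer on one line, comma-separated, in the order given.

eeb, woplez, lekziri

Looking at the final sound of each stem: -lez when the stem ends in a voiceless consonant (*ibulas*, *momfup*); -i when the stem ends in a voiced consonant (*zekbav*, *kabuz*, *irahir*); -eb when the stem ends in a vowel (*uza*, *eozwi*, *se*).
Since the final sound of *e* is /e/ (a vowel), it takes -eb, giving *eeb*.
The final sound of *wop* is /p/, which is a voiceless consonant, so the suffix is -lez, giving *woplez*.
Since the final sound of *lekzir* is /r/ (a voiced consonant), it takes -i, giving *lekziri*.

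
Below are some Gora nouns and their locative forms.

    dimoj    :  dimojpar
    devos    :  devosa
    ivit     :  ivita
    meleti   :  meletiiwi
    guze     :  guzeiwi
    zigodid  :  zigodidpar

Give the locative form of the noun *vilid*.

vilidpar

The pattern is voicing of the final sound: -a when the stem ends in a voiceless consonant (*devos*, *ivit*); -par when the stem ends in a voiced consonant (*dimoj*, *zigodid*); -iwi when the stem ends in a vowel (*meleti*, *guze*).
The final sound of *vilid* is /d/, which is a voiced consonant, so the suffix is -par, giving *vilidpar*.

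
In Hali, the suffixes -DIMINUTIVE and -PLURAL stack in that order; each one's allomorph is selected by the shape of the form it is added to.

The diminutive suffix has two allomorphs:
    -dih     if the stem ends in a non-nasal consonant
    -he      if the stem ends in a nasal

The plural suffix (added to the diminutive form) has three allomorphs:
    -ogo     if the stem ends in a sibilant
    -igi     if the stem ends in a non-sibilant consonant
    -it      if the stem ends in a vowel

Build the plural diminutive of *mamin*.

The final consonant of *mamin* is /n/, which is a nasal, so the diminutive suffix is -he, giving *maminhe*.
The diminutive form *maminhe*: final sound = /e/, a vowel → -it → *maminheit*.

maminheit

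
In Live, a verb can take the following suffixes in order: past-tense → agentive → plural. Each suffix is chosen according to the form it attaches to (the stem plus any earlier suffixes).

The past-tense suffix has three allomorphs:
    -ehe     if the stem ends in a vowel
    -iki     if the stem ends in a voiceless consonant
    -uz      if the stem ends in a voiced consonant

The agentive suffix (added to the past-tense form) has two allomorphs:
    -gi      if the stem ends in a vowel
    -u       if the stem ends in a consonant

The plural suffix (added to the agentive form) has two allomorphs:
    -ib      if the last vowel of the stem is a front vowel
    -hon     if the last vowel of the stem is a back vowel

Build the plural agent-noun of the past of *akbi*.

akbiehegiib

*akbi* — final sound /i/ (a vowel) → -ehe → *akbiehe*.
Since the final sound of the past-tense form *akbiehe* is /e/ (a vowel), it takes -gi, giving *akbiehegi*.
Since the last vowel of the agentive form *akbiehegi* is /i/ (a front vowel), it takes -ib, giving *akbiehegiib*.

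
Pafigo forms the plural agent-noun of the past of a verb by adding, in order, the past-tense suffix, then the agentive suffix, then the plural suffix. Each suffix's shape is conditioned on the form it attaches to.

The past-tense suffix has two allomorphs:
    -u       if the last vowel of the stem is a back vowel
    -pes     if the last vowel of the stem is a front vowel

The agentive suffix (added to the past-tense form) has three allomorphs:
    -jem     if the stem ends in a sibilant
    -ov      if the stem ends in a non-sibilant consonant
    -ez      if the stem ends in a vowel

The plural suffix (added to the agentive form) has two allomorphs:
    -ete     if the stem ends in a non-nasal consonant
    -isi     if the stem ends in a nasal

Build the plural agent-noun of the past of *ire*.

*ire*: last vowel = /e/, a front vowel → -pes → *irepes*.
The past-tense form *irepes* — final sound /s/ (a sibilant) → -jem → *irepesjem*.
The agentive form *irepesjem* — final consonant /m/ (a nasal) → -isi → *irepesjemisi*.

irepesjemisi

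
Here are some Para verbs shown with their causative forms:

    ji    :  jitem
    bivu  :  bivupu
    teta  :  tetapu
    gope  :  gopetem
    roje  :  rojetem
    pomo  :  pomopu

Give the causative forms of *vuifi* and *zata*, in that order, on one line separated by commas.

vuifitem, zatapu

The suffix is conditioned by the last vowel: -tem when the last vowel of the stem is a front vowel (*ji*, *gope*, *roje*); -pu when the last vowel of the stem is a back vowel (*bivu*, *teta*, *pomo*).
Since the last vowel of *vuifi* is /i/ (a front vowel), it takes -tem, giving *vuifitem*.
Since the last vowel of *zata* is /a/ (a back vowel), it takes -pu, giving *zatapu*.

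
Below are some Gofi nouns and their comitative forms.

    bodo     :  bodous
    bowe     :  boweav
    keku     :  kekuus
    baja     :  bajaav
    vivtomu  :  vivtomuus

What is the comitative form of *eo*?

Looking at the last vowel of each stem: -us when the last vowel of the stem is a rounded vowel (*bodo*, *keku*, *vivtomu*); -av when the last vowel of the stem is an unrounded vowel (*bowe*, *baja*).
Since the last vowel of *eo* is /o/ (a rounded vowel), it takes -us, giving *eous*.

eous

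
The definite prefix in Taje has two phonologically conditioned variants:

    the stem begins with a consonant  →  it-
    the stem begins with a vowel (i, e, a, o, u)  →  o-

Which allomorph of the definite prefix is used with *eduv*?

o-

*eduv*: first sound = /e/, a vowel → o-.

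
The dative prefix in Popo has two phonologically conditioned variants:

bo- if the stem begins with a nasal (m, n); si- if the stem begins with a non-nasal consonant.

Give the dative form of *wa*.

The first consonant of *wa* is /w/, which is non-nasal, so the prefix is si-, giving *siwa*.

siwa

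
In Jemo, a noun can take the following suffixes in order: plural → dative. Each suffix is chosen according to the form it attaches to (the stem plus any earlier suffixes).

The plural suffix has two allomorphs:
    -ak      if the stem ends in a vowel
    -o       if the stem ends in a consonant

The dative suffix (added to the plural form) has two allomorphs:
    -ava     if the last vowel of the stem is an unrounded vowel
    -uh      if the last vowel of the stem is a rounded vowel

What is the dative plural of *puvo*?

*puvo*: final sound = /o/, a vowel → -ak → *puvoak*.
Since the last vowel of the plural form *puvoak* is /a/ (an unrounded vowel), it takes -ava, giving *puvoakava*.

puvoakava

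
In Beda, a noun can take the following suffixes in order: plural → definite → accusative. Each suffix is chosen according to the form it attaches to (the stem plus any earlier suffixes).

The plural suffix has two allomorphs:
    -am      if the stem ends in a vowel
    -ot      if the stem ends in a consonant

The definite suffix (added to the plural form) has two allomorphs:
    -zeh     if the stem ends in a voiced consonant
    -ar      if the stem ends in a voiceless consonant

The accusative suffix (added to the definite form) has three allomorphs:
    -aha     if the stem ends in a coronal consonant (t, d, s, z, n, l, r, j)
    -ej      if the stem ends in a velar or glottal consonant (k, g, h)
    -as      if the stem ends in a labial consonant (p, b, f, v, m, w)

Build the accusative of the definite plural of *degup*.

The final sound of *degup* is /p/, which is a consonant, so the plural suffix is -ot, giving *degupot*.
Since the final consonant of the plural form *degupot* is /t/ (voiceless), it takes -ar, giving *degupotar*.
Since the final consonant of the definite form *degupotar* is /r/ (coronal), it takes -aha, giving *degupotaraha*.

degupotaraha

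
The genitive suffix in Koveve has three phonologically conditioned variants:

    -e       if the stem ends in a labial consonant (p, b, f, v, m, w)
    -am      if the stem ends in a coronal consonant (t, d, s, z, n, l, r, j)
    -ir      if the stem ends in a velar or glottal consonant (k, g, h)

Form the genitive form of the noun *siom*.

The final consonant of *siom* is /m/, which is labial, so the suffix is -e, giving *siome*.

siome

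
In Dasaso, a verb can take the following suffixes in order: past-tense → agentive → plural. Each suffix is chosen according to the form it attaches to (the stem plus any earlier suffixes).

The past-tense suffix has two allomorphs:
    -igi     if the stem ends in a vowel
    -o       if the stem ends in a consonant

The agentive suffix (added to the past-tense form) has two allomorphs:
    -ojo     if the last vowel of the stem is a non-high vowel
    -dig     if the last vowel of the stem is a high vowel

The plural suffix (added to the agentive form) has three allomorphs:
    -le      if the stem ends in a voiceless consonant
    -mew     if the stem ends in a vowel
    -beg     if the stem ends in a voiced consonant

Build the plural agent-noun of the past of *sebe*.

sebeigidigbeg

Since the final sound of *sebe* is /e/ (a vowel), it takes -igi, giving *sebeigi*.
The last vowel of the past-tense form *sebeigi* is /i/, which is a high vowel, so the agentive suffix is -dig, giving *sebeigidig*.
The agentive form *sebeigidig*: final sound = /g/, a voiced consonant → -beg → *sebeigidigbeg*.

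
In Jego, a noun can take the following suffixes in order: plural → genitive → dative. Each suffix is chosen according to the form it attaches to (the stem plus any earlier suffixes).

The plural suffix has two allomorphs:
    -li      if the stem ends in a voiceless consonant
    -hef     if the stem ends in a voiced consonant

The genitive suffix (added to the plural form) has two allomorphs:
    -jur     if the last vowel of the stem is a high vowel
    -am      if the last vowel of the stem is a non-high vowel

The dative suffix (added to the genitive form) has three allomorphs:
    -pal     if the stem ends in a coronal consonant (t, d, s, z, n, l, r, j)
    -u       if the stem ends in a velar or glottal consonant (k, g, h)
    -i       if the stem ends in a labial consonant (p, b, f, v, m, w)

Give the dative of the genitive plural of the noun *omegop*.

omegoplijurpal

Since the final consonant of *omegop* is /p/ (voiceless), it takes -li, giving *omegopli*.
The last vowel of the plural form *omegopli* is /i/, which is a high vowel, so the genitive suffix is -jur, giving *omegoplijur*.
Since the final consonant of the genitive form *omegoplijur* is /r/ (coronal), it takes -pal, giving *omegoplijurpal*.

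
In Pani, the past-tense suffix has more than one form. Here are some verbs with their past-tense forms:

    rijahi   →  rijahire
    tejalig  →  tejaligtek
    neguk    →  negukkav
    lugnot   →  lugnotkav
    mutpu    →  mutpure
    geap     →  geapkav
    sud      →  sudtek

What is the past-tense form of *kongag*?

The alternation tracks the final sound of the stem — -kav when the stem ends in a voiceless consonant (*neguk*, *lugnot*, *geap*); -tek when the stem ends in a voiced consonant (*tejalig*, *sud*); -re when the stem ends in a vowel (*rijahi*, *mutpu*).
The final sound of *kongag* is /g/, which is a voiced consonant, so the suffix is -tek, giving *kongagtek*.

kongagtek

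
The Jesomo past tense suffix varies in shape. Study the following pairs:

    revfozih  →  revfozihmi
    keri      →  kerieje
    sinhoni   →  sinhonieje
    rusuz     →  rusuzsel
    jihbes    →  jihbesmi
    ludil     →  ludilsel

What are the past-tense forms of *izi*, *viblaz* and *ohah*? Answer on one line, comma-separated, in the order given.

izieje, viblazsel, ohahmi

Looking at the final sound of each stem: -mi when the stem ends in a voiceless consonant (*revfozih*, *jihbes*); -sel when the stem ends in a voiced consonant (*rusuz*, *ludil*); -eje when the stem ends in a vowel (*keri*, *sinhoni*).
Since the final sound of *izi* is /i/ (a vowel), it takes -eje, giving *izieje*.
Since the final sound of *viblaz* is /z/ (a voiced consonant), it takes -sel, giving *viblazsel*.
Since the final sound of *ohah* is /h/ (a voiceless consonant), it takes -mi, giving *ohahmi*.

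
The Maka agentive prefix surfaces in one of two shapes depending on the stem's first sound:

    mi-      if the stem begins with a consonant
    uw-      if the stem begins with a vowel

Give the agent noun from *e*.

uwe

The first sound of *e* is /e/, which is a vowel, so the prefix is uw-, giving *uwe*.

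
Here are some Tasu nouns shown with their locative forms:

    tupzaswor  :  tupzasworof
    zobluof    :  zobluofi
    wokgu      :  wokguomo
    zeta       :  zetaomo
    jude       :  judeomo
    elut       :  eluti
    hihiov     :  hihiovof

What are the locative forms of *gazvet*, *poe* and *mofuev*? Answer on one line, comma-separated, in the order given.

gazveti, poeomo, mofuevof

The alternation tracks the final sound of the stem — -i when the stem ends in a voiceless consonant (*zobluof*, *elut*); -of when the stem ends in a voiced consonant (*tupzaswor*, *hihiov*); -omo when the stem ends in a vowel (*wokgu*, *zeta*, *jude*).
*gazvet* — final sound /t/ (a voiceless consonant) → -i → *gazveti*.
*poe* — final sound /e/ (a vowel) → -omo → *poeomo*.
*mofuev*: final sound = /v/, a voiced consonant → -of → *mofuevof*.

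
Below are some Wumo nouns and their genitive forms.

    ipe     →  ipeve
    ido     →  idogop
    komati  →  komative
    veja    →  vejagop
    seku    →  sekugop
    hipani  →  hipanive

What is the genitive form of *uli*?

ulive

The alternation tracks the last vowel of the stem — -ve when the last vowel of the stem is a front vowel (*ipe*, *komati*, *hipani*); -gop when the last vowel of the stem is a back vowel (*ido*, *veja*, *seku*).
*uli*: last vowel = /i/, a front vowel → -ve → *ulive*.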